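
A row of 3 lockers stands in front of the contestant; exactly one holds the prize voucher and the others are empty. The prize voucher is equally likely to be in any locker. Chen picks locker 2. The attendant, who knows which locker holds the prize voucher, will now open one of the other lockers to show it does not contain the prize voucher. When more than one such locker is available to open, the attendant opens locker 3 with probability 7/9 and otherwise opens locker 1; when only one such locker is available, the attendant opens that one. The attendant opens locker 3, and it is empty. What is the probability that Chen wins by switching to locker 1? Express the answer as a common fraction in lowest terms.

Apply Bayes' rule, conditioning on where the prize voucher actually is.
If it is in locker 1 (prior 1/3): only locker 3 is available, probability 1; weight (1/3)·1 = 1/3.
If it is in locker 2 (prior 1/3): locker 3 is available, opened with probability 7/9; weight (1/3)·(7/9) = 7/27.
If it is in locker 3 (prior 1/3): the attendant opened locker 3, so this case is ruled out; weight (1/3)·0 = 0.
The weights sum to 16/27.
So P(the prize voucher in locker 1 | the attendant opened locker 3) = (1/3) / (16/27) = 9/16.

9/16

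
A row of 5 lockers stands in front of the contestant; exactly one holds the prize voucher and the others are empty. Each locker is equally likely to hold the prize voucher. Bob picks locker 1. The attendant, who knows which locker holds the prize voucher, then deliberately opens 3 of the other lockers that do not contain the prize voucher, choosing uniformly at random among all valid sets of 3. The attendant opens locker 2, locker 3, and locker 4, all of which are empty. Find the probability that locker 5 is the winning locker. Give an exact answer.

4/5

Consider each possible location of the prize voucher in turn.
If it is in locker 1 (prior 1/5): the attendant has 4 equally likely choices, so probability 1/4; weight (1/5)·(1/4) = 1/20.
If it is in any of lockers 2, 3, and 4 (prior 1/5 each): that locker was opened and seen not to hold the prize — ruled out; weight (1/5)·0 = 0 each.
If it is in locker 5 (prior 1/5): the attendant has no choice, probability 1; weight (1/5)·1 = 1/5.
The weights sum to 1/4.
So P(the prize voucher in locker 5 | the attendant opened locker 2, locker 3, and locker 4) = (1/5) / (1/4) = 4/5.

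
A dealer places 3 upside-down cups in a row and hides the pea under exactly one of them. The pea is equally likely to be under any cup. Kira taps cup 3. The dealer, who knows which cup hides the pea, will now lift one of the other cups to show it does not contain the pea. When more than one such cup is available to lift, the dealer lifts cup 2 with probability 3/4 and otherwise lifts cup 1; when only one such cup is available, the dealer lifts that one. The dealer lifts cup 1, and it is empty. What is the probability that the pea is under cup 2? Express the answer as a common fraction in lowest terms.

Condition on the true location of the pea.
If it is under cup 1 (prior 1/3): the dealer opened cup 1, so this case is ruled out; weight (1/3)·0 = 0.
If it is under cup 2 (prior 1/3): only cup 1 is available, probability 1; weight (1/3)·1 = 1/3.
If it is under cup 3 (prior 1/3): cup 2 is available but not opened, probability 1/4; weight (1/3)·(1/4) = 1/12.
The weights sum to 5/12.
So P(the pea under cup 2 | the dealer opened cup 1) = (1/3) / (5/12) = 4/5.

4/5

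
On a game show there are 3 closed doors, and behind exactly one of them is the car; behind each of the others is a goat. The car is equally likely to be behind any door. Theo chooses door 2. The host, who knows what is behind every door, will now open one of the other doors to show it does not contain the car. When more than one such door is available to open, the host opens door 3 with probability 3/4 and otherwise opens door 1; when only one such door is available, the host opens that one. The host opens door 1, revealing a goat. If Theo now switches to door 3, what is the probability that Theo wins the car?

4/5

Apply Bayes' rule, conditioning on where the car actually is.
If it is behind door 1 (prior 1/3): the host opened door 1, so this case is ruled out; weight (1/3)·0 = 0.
If it is behind door 2 (prior 1/3): door 3 is available but not opened, probability 1/4; weight (1/3)·(1/4) = 1/12.
If it is behind door 3 (prior 1/3): only door 1 is available, probability 1; weight (1/3)·1 = 1/3.
The weights sum to 5/12.
So P(the car behind door 3 | the host opened door 1) = (1/3) / (5/12) = 4/5.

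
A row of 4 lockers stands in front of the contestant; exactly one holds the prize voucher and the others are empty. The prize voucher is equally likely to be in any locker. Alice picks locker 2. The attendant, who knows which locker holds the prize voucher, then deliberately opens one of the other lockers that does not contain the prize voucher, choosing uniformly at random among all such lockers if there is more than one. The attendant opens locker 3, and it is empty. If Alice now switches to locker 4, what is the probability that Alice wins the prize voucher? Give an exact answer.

3/8

Condition on the true location of the prize voucher.
If it is in either of lockers 1 and 4 (prior 1/4 each): the attendant has 2 equally likely choices, so probability 1/2; weight (1/4)·(1/2) = 1/8 each.
If it is in locker 2 (prior 1/4): the attendant has 3 equally likely choices, so probability 1/3; weight (1/4)·(1/3) = 1/12.
If it is in locker 3 (prior 1/4): the attendant opened locker 3, so this case is ruled out; weight (1/4)·0 = 0.
The weights sum to 1/3.
So P(the prize voucher in locker 4 | the attendant opened locker 3) = (1/8) / (1/3) = 3/8.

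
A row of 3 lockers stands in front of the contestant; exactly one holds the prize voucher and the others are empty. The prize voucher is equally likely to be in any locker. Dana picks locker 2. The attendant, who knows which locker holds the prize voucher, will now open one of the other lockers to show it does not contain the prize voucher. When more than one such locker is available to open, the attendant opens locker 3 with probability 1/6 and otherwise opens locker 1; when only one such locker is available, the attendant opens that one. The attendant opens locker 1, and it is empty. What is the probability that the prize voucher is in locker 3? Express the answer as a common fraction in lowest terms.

Apply Bayes' rule, conditioning on where the prize voucher actually is.
If it is in locker 1 (prior 1/3): the attendant opened locker 1, so this case is ruled out; weight (1/3)·0 = 0.
If it is in locker 2 (prior 1/3): locker 3 is available but not opened, probability 5/6; weight (1/3)·(5/6) = 5/18.
If it is in locker 3 (prior 1/3): only locker 1 is available, probability 1; weight (1/3)·1 = 1/3.
The weights sum to 11/18.
So P(the prize voucher in locker 3 | the attendant opened locker 1) = (1/3) / (11/18) = 6/11.

6/11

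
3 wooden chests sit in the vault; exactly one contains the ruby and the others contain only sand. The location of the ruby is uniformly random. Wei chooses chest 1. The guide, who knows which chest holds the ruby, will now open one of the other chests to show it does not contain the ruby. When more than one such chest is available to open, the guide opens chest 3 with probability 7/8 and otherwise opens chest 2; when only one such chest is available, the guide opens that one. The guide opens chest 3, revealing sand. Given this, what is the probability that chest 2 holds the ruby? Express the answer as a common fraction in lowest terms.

Consider each possible location of the ruby in turn.
If it is in chest 1 (prior 1/3): chest 3 is available, opened with probability 7/8; weight (1/3)·(7/8) = 7/24.
If it is in chest 2 (prior 1/3): only chest 3 is available, probability 1; weight (1/3)·1 = 1/3.
If it is in chest 3 (prior 1/3): the guide opened chest 3, so this case is ruled out; weight (1/3)·0 = 0.
The weights sum to 5/8.
So P(the ruby in chest 2 | the guide opened chest 3) = (1/3) / (5/8) = 8/15.

8/15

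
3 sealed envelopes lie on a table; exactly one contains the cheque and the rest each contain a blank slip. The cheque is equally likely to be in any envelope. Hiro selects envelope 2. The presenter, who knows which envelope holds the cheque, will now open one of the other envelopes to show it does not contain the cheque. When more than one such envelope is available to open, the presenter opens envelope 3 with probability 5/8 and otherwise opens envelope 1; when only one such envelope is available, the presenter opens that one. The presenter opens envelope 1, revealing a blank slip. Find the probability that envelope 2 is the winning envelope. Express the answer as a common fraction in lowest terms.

3/11

Consider each possible location of the cheque in turn.
If it is in envelope 1 (prior 1/3): the presenter opened envelope 1, so this case is ruled out; weight (1/3)·0 = 0.
If it is in envelope 2 (prior 1/3): envelope 3 is available but not opened, probability 3/8; weight (1/3)·(3/8) = 1/8.
If it is in envelope 3 (prior 1/3): only envelope 1 is available, probability 1; weight (1/3)·1 = 1/3.
The weights sum to 11/24.
So P(the cheque in envelope 2 | the presenter opened envelope 1) = (1/8) / (11/24) = 3/11.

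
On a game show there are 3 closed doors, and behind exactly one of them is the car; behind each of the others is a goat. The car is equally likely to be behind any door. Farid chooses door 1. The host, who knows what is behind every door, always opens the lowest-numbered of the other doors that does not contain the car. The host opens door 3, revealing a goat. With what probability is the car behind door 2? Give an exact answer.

1

Condition on the true location of the car.
If it is behind door 1 (prior 1/3): the host would have opened door 2 instead, probability 0; weight (1/3)·0 = 0.
If it is behind door 2 (prior 1/3): door 3 is the lowest-numbered option available, probability 1; weight (1/3)·1 = 1/3.
If it is behind door 3 (prior 1/3): the host opened door 3, so this case is ruled out; weight (1/3)·0 = 0.
The weights sum to 1/3.
So P(the car behind door 2 | the host opened door 3) = (1/3) / (1/3) = 1.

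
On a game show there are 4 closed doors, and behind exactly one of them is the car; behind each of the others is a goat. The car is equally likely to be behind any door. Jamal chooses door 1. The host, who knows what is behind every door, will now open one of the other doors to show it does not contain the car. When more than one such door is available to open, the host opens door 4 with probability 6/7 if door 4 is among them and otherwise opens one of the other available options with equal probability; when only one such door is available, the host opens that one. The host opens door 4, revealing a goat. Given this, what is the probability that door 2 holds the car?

Consider each possible location of the car in turn.
If it is behind any of doors 1, 2, and 3 (prior 1/4 each): door 4 is available, opened with probability 6/7; weight (1/4)·(6/7) = 3/14 each.
If it is behind door 4 (prior 1/4): the host opened door 4, so this case is ruled out; weight (1/4)·0 = 0.
The weights sum to 9/14.
So P(the car behind door 2 | the host opened door 4) = (3/14) / (9/14) = 1/3.

1/3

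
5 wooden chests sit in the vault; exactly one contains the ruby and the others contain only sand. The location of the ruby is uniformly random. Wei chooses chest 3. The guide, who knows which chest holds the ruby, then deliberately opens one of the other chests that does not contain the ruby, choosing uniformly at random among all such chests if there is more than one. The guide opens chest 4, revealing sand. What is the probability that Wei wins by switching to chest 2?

Apply Bayes' rule, conditioning on where the ruby actually is.
If it is in any of chests 1, 2, and 5 (prior 1/5 each): the guide has 3 equally likely choices, so probability 1/3; weight (1/5)·(1/3) = 1/15 each.
If it is in chest 3 (prior 1/5): the guide has 4 equally likely choices, so probability 1/4; weight (1/5)·(1/4) = 1/20.
If it is in chest 4 (prior 1/5): the guide opened chest 4, so this case is ruled out; weight (1/5)·0 = 0.
The weights sum to 1/4.
So P(the ruby in chest 2 | the guide opened chest 4) = (1/15) / (1/4) = 4/15.

4/15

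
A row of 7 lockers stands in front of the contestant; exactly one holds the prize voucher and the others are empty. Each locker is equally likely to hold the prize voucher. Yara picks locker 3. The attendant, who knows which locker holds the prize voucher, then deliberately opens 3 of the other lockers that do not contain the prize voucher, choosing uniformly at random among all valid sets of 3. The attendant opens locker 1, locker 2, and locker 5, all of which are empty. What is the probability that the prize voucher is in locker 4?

2/7

Apply Bayes' rule, conditioning on where the prize voucher actually is.
If it is in any of lockers 1, 2, and 5 (prior 1/7 each): that locker was opened and seen not to hold the prize — ruled out; weight (1/7)·0 = 0 each.
If it is in locker 3 (prior 1/7): the attendant has 20 equally likely choices, so probability 1/20; weight (1/7)·(1/20) = 1/140.
If it is in any of lockers 4, 6, and 7 (prior 1/7 each): the attendant has 10 equally likely choices, so probability 1/10; weight (1/7)·(1/10) = 1/70 each.
The weights sum to 1/20.
So P(the prize voucher in locker 4 | the attendant opened locker 1, locker 2, and locker 5) = (1/70) / (1/20) = 2/7.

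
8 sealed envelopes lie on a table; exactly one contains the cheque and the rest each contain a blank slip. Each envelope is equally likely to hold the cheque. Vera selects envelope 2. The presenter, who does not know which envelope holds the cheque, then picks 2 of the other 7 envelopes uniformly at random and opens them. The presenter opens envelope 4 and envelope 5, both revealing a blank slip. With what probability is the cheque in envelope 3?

Apply Bayes' rule, conditioning on where the cheque actually is.
If it is in any of envelopes 1, 2, 3, 6, 7, and 8 (prior 1/8 each): the presenter picks exactly this set with probability 1/21 regardless, and none is the prize; weight (1/8)·(1/21) = 1/168 each.
If it is in either of envelopes 4 and 5 (prior 1/8 each): that envelope was opened and seen not to hold the prize — ruled out; weight (1/8)·0 = 0 each.
The weights sum to 1/28.
So P(the cheque in envelope 3 | the presenter opened envelope 4 and envelope 5) = (1/168) / (1/28) = 1/6.

1/6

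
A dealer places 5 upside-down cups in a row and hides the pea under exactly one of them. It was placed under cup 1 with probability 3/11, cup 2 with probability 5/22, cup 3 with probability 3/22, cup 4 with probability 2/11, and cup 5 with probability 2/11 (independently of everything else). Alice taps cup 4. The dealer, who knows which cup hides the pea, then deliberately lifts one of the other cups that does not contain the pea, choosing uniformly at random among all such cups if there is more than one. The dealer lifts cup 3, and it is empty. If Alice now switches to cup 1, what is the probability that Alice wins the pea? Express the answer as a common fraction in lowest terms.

Apply Bayes' rule, conditioning on where the pea actually is.
If it is under cup 1 (prior 3/11): the dealer has 3 equally likely choices, so probability 1/3; weight (3/11)·(1/3) = 1/11.
If it is under cup 2 (prior 5/22): the dealer has 3 equally likely choices, so probability 1/3; weight (5/22)·(1/3) = 5/66.
If it is under cup 3 (prior 3/22): the dealer opened cup 3, so this case is ruled out; weight (3/22)·0 = 0.
If it is under cup 4 (prior 2/11): the dealer has 4 equally likely choices, so probability 1/4; weight (2/11)·(1/4) = 1/22.
If it is under cup 5 (prior 2/11): the dealer has 3 equally likely choices, so probability 1/3; weight (2/11)·(1/3) = 2/33.
The weights sum to 3/11.
So P(the pea under cup 1 | the dealer opened cup 3) = (1/11) / (3/11) = 1/3.

1/3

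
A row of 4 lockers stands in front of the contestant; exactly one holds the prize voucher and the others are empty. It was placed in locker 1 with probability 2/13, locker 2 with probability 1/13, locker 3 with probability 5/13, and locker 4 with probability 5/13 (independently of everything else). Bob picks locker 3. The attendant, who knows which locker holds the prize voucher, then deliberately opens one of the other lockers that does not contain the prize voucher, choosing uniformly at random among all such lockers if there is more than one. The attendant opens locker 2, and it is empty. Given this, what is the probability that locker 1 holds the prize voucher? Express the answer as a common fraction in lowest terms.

6/31

Consider each possible location of the prize voucher in turn.
If it is in locker 1 (prior 2/13): the attendant has 2 equally likely choices, so probability 1/2; weight (2/13)·(1/2) = 1/13.
If it is in locker 2 (prior 1/13): the attendant opened locker 2, so this case is ruled out; weight (1/13)·0 = 0.
If it is in locker 3 (prior 5/13): the attendant has 3 equally likely choices, so probability 1/3; weight (5/13)·(1/3) = 5/39.
If it is in locker 4 (prior 5/13): the attendant has 2 equally likely choices, so probability 1/2; weight (5/13)·(1/2) = 5/26.
The weights sum to 31/78.
So P(the prize voucher in locker 1 | the attendant opened locker 2) = (1/13) / (31/78) = 6/31.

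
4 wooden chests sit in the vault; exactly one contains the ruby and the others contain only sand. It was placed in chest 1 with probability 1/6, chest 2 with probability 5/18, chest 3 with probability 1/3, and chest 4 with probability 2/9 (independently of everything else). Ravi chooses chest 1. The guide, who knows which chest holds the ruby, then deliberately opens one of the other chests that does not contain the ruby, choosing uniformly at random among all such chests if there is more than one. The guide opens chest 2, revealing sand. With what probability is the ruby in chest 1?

1/6

Condition on the true location of the ruby.
If it is in chest 1 (prior 1/6): the guide has 3 equally likely choices, so probability 1/3; weight (1/6)·(1/3) = 1/18.
If it is in chest 2 (prior 5/18): the guide opened chest 2, so this case is ruled out; weight (5/18)·0 = 0.
If it is in chest 3 (prior 1/3): the guide has 2 equally likely choices, so probability 1/2; weight (1/3)·(1/2) = 1/6.
If it is in chest 4 (prior 2/9): the guide has 2 equally likely choices, so probability 1/2; weight (2/9)·(1/2) = 1/9.
The weights sum to 1/3.
So P(the ruby in chest 1 | the guide opened chest 2) = (1/18) / (1/3) = 1/6.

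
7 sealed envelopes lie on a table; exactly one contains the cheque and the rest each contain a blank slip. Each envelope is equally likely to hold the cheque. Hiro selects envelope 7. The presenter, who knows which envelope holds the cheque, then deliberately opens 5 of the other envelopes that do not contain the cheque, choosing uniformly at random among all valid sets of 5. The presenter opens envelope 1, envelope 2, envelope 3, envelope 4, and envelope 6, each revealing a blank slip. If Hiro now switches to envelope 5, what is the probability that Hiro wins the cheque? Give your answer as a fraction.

Consider each possible location of the cheque in turn.
If it is in any of envelopes 1, 2, 3, 4, and 6 (prior 1/7 each): that envelope was opened and seen not to hold the prize — ruled out; weight (1/7)·0 = 0 each.
If it is in envelope 5 (prior 1/7): the presenter has no choice, probability 1; weight (1/7)·1 = 1/7.
If it is in envelope 7 (prior 1/7): the presenter has 6 equally likely choices, so probability 1/6; weight (1/7)·(1/6) = 1/42.
The weights sum to 1/6.
So P(the cheque in envelope 5 | the presenter opened envelope 1, envelope 2, envelope 3, envelope 4, and envelope 6) = (1/7) / (1/6) = 6/7.

6/7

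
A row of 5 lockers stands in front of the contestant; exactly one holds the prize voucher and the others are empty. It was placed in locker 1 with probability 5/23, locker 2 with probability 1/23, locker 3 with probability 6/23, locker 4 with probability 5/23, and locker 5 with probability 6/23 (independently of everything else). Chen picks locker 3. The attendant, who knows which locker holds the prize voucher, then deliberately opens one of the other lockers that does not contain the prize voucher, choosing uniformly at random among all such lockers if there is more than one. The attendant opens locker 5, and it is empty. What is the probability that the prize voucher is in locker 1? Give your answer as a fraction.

10/31

Condition on the true location of the prize voucher.
If it is in either of lockers 1 and 4 (prior 5/23 each): the attendant has 3 equally likely choices, so probability 1/3; weight (5/23)·(1/3) = 5/69 each.
If it is in locker 2 (prior 1/23): the attendant has 3 equally likely choices, so probability 1/3; weight (1/23)·(1/3) = 1/69.
If it is in locker 3 (prior 6/23): the attendant has 4 equally likely choices, so probability 1/4; weight (6/23)·(1/4) = 3/46.
If it is in locker 5 (prior 6/23): the attendant opened locker 5, so this case is ruled out; weight (6/23)·0 = 0.
The weights sum to 31/138.
So P(the prize voucher in locker 1 | the attendant opened locker 5) = (5/69) / (31/138) = 10/31.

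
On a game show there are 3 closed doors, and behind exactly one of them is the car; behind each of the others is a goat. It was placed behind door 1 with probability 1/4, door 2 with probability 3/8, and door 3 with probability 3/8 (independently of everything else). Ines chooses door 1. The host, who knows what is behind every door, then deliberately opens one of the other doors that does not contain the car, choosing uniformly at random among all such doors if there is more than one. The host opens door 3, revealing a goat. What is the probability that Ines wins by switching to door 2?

Condition on the true location of the car.
If it is behind door 1 (prior 1/4): the host has 2 equally likely choices, so probability 1/2; weight (1/4)·(1/2) = 1/8.
If it is behind door 2 (prior 3/8): the host has no choice, probability 1; weight (3/8)·1 = 3/8.
If it is behind door 3 (prior 3/8): the host opened door 3, so this case is ruled out; weight (3/8)·0 = 0.
The weights sum to 1/2.
So P(the car behind door 2 | the host opened door 3) = (3/8) / (1/2) = 3/4.

3/4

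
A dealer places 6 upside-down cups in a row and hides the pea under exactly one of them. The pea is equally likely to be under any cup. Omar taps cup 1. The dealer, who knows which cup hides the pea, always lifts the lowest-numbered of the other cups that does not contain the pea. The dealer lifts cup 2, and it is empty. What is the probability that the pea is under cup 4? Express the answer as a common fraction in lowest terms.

1/5

Consider each possible location of the pea in turn.
If it is under any of cups 1, 3, 4, 5, and 6 (prior 1/6 each): cup 2 is the lowest-numbered option available, probability 1; weight (1/6)·1 = 1/6 each.
If it is under cup 2 (prior 1/6): the dealer opened cup 2, so this case is ruled out; weight (1/6)·0 = 0.
The weights sum to 5/6.
So P(the pea under cup 4 | the dealer opened cup 2) = (1/6) / (5/6) = 1/5.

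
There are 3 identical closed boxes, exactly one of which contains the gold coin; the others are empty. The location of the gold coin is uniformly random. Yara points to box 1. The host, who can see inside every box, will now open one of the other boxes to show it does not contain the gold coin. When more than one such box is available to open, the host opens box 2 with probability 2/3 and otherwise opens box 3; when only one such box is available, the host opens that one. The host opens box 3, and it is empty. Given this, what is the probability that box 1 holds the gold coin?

Consider each possible location of the gold coin in turn.
If it is in box 1 (prior 1/3): box 2 is available but not opened, probability 1/3; weight (1/3)·(1/3) = 1/9.
If it is in box 2 (prior 1/3): only box 3 is available, probability 1; weight (1/3)·1 = 1/3.
If it is in box 3 (prior 1/3): the host opened box 3, so this case is ruled out; weight (1/3)·0 = 0.
The weights sum to 4/9.
So P(the gold coin in box 1 | the host opened box 3) = (1/9) / (4/9) = 1/4.

1/4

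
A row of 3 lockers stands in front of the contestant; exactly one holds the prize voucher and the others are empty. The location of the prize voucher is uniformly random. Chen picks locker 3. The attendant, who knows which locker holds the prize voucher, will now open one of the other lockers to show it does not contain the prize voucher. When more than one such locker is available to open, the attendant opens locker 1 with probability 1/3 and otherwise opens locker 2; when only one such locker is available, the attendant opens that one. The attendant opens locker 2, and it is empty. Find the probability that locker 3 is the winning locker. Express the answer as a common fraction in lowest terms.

2/5

Consider each possible location of the prize voucher in turn.
If it is in locker 1 (prior 1/3): only locker 2 is available, probability 1; weight (1/3)·1 = 1/3.
If it is in locker 2 (prior 1/3): the attendant opened locker 2, so this case is ruled out; weight (1/3)·0 = 0.
If it is in locker 3 (prior 1/3): locker 1 is available but not opened, probability 2/3; weight (1/3)·(2/3) = 2/9.
The weights sum to 5/9.
So P(the prize voucher in locker 3 | the attendant opened locker 2) = (2/9) / (5/9) = 2/5.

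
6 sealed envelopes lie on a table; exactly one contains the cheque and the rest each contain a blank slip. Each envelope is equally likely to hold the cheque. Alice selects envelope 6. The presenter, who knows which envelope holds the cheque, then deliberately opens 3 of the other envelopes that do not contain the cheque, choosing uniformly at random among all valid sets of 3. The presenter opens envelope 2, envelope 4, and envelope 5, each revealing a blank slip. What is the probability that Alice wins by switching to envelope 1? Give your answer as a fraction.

Consider each possible location of the cheque in turn.
If it is in either of envelopes 1 and 3 (prior 1/6 each): the presenter has 4 equally likely choices, so probability 1/4; weight (1/6)·(1/4) = 1/24 each.
If it is in any of envelopes 2, 4, and 5 (prior 1/6 each): that envelope was opened and seen not to hold the prize — ruled out; weight (1/6)·0 = 0 each.
If it is in envelope 6 (prior 1/6): the presenter has 10 equally likely choices, so probability 1/10; weight (1/6)·(1/10) = 1/60.
The weights sum to 1/10.
So P(the cheque in envelope 1 | the presenter opened envelope 2, envelope 4, and envelope 5) = (1/24) / (1/10) = 5/12.

5/12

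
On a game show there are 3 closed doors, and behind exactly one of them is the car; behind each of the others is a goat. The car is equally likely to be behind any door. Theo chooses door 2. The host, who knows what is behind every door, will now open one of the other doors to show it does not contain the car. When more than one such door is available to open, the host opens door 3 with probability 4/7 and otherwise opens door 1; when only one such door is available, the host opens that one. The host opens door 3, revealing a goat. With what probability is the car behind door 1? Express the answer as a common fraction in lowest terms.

7/11

Consider each possible location of the car in turn.
If it is behind door 1 (prior 1/3): only door 3 is available, probability 1; weight (1/3)·1 = 1/3.
If it is behind door 2 (prior 1/3): door 3 is available, opened with probability 4/7; weight (1/3)·(4/7) = 4/21.
If it is behind door 3 (prior 1/3): the host opened door 3, so this case is ruled out; weight (1/3)·0 = 0.
The weights sum to 11/21.
So P(the car behind door 1 | the host opened door 3) = (1/3) / (11/21) = 7/11.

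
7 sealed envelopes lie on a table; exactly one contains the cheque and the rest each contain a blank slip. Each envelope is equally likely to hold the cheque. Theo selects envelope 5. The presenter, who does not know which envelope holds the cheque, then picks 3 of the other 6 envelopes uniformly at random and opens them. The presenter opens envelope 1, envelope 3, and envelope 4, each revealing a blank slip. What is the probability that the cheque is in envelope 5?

1/4

Condition on the true location of the cheque.
If it is in any of envelopes 1, 3, and 4 (prior 1/7 each): that envelope was opened and seen not to hold the prize — ruled out; weight (1/7)·0 = 0 each.
If it is in any of envelopes 2, 5, 6, and 7 (prior 1/7 each): the presenter picks exactly this set with probability 1/20 regardless, and none is the prize; weight (1/7)·(1/20) = 1/140 each.
The weights sum to 1/35.
So P(the cheque in envelope 5 | the presenter opened envelope 1, envelope 3, and envelope 4) = (1/140) / (1/35) = 1/4.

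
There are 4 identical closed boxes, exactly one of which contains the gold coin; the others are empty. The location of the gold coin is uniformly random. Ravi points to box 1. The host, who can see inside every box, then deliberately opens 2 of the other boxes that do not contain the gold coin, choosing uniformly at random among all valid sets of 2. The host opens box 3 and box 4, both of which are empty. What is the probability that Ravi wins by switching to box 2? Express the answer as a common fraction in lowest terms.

Consider each possible location of the gold coin in turn.
If it is in box 1 (prior 1/4): the host has 3 equally likely choices, so probability 1/3; weight (1/4)·(1/3) = 1/12.
If it is in box 2 (prior 1/4): the host has no choice, probability 1; weight (1/4)·1 = 1/4.
If it is in either of boxes 3 and 4 (prior 1/4 each): that box was opened and seen not to hold the prize — ruled out; weight (1/4)·0 = 0 each.
The weights sum to 1/3.
So P(the gold coin in box 2 | the host opened box 3 and box 4) = (1/4) / (1/3) = 3/4.

3/4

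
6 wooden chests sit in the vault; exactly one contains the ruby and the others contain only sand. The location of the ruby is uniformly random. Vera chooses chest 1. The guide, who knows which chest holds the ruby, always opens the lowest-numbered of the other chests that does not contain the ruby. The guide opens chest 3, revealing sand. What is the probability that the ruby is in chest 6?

0

Condition on the true location of the ruby.
If it is in any of chests 1, 4, 5, and 6 (prior 1/6 each): the guide would have opened chest 2 instead, probability 0; weight (1/6)·0 = 0 each.
If it is in chest 2 (prior 1/6): chest 3 is the lowest-numbered option available, probability 1; weight (1/6)·1 = 1/6.
If it is in chest 3 (prior 1/6): the guide opened chest 3, so this case is ruled out; weight (1/6)·0 = 0.
The weights sum to 1/6.
So P(the ruby in chest 6 | the guide opened chest 3) = 0 / (1/6) = 0.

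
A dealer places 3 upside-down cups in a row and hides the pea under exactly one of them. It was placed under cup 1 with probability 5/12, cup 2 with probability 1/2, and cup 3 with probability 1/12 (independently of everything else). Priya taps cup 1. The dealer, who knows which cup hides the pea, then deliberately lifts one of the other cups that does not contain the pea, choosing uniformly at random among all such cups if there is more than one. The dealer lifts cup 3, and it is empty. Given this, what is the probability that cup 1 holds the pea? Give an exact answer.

Condition on the true location of the pea.
If it is under cup 1 (prior 5/12): the dealer has 2 equally likely choices, so probability 1/2; weight (5/12)·(1/2) = 5/24.
If it is under cup 2 (prior 1/2): the dealer has no choice, probability 1; weight (1/2)·1 = 1/2.
If it is under cup 3 (prior 1/12): the dealer opened cup 3, so this case is ruled out; weight (1/12)·0 = 0.
The weights sum to 17/24.
So P(the pea under cup 1 | the dealer opened cup 3) = (5/24) / (17/24) = 5/17.

5/17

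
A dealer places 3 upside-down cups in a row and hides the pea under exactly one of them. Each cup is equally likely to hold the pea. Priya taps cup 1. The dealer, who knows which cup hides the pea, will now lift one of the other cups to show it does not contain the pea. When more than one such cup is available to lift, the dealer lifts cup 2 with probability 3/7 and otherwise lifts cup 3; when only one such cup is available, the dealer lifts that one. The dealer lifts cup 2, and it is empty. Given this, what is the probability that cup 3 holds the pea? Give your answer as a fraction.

Condition on the true location of the pea.
If it is under cup 1 (prior 1/3): cup 2 is available, opened with probability 3/7; weight (1/3)·(3/7) = 1/7.
If it is under cup 2 (prior 1/3): the dealer opened cup 2, so this case is ruled out; weight (1/3)·0 = 0.
If it is under cup 3 (prior 1/3): only cup 2 is available, probability 1; weight (1/3)·1 = 1/3.
The weights sum to 10/21.
So P(the pea under cup 3 | the dealer opened cup 2) = (1/3) / (10/21) = 7/10.

7/10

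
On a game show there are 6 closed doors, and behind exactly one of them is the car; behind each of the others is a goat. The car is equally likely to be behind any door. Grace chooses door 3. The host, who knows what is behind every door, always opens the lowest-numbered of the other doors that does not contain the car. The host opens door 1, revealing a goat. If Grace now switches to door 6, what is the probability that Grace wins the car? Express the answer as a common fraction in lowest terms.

Condition on the true location of the car.
If it is behind door 1 (prior 1/6): the host opened door 1, so this case is ruled out; weight (1/6)·0 = 0.
If it is behind any of doors 2, 3, 4, 5, and 6 (prior 1/6 each): door 1 is the lowest-numbered option available, probability 1; weight (1/6)·1 = 1/6 each.
The weights sum to 5/6.
So P(the car behind door 6 | the host opened door 1) = (1/6) / (5/6) = 1/5.

1/5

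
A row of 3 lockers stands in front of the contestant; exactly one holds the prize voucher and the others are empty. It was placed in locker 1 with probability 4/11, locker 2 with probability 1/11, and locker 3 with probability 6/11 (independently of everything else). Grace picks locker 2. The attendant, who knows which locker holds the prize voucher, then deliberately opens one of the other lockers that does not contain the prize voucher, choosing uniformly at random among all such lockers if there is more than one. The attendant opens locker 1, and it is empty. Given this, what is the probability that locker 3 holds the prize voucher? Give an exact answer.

Consider each possible location of the prize voucher in turn.
If it is in locker 1 (prior 4/11): the attendant opened locker 1, so this case is ruled out; weight (4/11)·0 = 0.
If it is in locker 2 (prior 1/11): the attendant has 2 equally likely choices, so probability 1/2; weight (1/11)·(1/2) = 1/22.
If it is in locker 3 (prior 6/11): the attendant has no choice, probability 1; weight (6/11)·1 = 6/11.
The weights sum to 13/22.
So P(the prize voucher in locker 3 | the attendant opened locker 1) = (6/11) / (13/22) = 12/13.

12/13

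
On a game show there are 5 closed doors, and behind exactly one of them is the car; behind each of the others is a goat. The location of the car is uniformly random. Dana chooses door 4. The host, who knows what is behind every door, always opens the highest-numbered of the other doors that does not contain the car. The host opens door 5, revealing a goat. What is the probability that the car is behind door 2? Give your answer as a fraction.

1/4

Consider each possible location of the car in turn.
If it is behind any of doors 1, 2, 3, and 4 (prior 1/5 each): door 5 is the highest-numbered option available, probability 1; weight (1/5)·1 = 1/5 each.
If it is behind door 5 (prior 1/5): the host opened door 5, so this case is ruled out; weight (1/5)·0 = 0.
The weights sum to 4/5.
So P(the car behind door 2 | the host opened door 5) = (1/5) / (4/5) = 1/4.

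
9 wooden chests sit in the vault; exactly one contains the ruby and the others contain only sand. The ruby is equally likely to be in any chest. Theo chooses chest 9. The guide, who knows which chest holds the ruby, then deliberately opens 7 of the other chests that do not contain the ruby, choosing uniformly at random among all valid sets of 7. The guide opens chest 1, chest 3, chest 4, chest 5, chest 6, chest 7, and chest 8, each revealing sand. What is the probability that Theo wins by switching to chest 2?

Apply Bayes' rule, conditioning on where the ruby actually is.
If it is in any of chests 1, 3, 4, 5, 6, 7, and 8 (prior 1/9 each): that chest was opened and seen not to hold the prize — ruled out; weight (1/9)·0 = 0 each.
If it is in chest 2 (prior 1/9): the guide has no choice, probability 1; weight (1/9)·1 = 1/9.
If it is in chest 9 (prior 1/9): the guide has 8 equally likely choices, so probability 1/8; weight (1/9)·(1/8) = 1/72.
The weights sum to 1/8.
So P(the ruby in chest 2 | the guide opened chest 1, chest 3, chest 4, chest 5, chest 6, chest 7, and chest 8) = (1/9) / (1/8) = 8/9.

8/9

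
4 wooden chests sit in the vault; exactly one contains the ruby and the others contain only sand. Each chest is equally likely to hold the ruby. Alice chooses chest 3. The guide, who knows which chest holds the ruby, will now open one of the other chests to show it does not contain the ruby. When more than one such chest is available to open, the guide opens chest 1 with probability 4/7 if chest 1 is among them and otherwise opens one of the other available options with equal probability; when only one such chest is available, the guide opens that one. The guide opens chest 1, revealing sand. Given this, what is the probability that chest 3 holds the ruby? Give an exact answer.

1/3

Condition on the true location of the ruby.
If it is in chest 1 (prior 1/4): the guide opened chest 1, so this case is ruled out; weight (1/4)·0 = 0.
If it is in any of chests 2, 3, and 4 (prior 1/4 each): chest 1 is available, opened with probability 4/7; weight (1/4)·(4/7) = 1/7 each.
The weights sum to 3/7.
So P(the ruby in chest 3 | the guide opened chest 1) = (1/7) / (3/7) = 1/3.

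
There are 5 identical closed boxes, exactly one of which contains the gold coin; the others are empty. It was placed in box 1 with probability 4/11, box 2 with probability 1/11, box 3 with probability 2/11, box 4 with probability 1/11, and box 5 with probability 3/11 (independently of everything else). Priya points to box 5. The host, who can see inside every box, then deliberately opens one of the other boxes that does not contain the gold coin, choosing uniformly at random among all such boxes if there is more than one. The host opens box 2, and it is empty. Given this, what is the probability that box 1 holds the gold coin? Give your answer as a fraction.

16/37

Consider each possible location of the gold coin in turn.
If it is in box 1 (prior 4/11): the host has 3 equally likely choices, so probability 1/3; weight (4/11)·(1/3) = 4/33.
If it is in box 2 (prior 1/11): the host opened box 2, so this case is ruled out; weight (1/11)·0 = 0.
If it is in box 3 (prior 2/11): the host has 3 equally likely choices, so probability 1/3; weight (2/11)·(1/3) = 2/33.
If it is in box 4 (prior 1/11): the host has 3 equally likely choices, so probability 1/3; weight (1/11)·(1/3) = 1/33.
If it is in box 5 (prior 3/11): the host has 4 equally likely choices, so probability 1/4; weight (3/11)·(1/4) = 3/44.
The weights sum to 37/132.
So P(the gold coin in box 1 | the host opened box 2) = (4/33) / (37/132) = 16/37.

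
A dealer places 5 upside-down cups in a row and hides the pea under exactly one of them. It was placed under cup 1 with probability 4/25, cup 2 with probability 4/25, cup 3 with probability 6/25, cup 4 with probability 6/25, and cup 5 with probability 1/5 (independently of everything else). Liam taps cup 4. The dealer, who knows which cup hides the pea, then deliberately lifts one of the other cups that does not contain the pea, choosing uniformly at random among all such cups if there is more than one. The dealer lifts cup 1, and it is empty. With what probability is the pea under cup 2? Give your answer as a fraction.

Condition on the true location of the pea.
If it is under cup 1 (prior 4/25): the dealer opened cup 1, so this case is ruled out; weight (4/25)·0 = 0.
If it is under cup 2 (prior 4/25): the dealer has 3 equally likely choices, so probability 1/3; weight (4/25)·(1/3) = 4/75.
If it is under cup 3 (prior 6/25): the dealer has 3 equally likely choices, so probability 1/3; weight (6/25)·(1/3) = 2/25.
If it is under cup 4 (prior 6/25): the dealer has 4 equally likely choices, so probability 1/4; weight (6/25)·(1/4) = 3/50.
If it is under cup 5 (prior 1/5): the dealer has 3 equally likely choices, so probability 1/3; weight (1/5)·(1/3) = 1/15.
The weights sum to 13/50.
So P(the pea under cup 2 | the dealer opened cup 1) = (4/75) / (13/50) = 8/39.

8/39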